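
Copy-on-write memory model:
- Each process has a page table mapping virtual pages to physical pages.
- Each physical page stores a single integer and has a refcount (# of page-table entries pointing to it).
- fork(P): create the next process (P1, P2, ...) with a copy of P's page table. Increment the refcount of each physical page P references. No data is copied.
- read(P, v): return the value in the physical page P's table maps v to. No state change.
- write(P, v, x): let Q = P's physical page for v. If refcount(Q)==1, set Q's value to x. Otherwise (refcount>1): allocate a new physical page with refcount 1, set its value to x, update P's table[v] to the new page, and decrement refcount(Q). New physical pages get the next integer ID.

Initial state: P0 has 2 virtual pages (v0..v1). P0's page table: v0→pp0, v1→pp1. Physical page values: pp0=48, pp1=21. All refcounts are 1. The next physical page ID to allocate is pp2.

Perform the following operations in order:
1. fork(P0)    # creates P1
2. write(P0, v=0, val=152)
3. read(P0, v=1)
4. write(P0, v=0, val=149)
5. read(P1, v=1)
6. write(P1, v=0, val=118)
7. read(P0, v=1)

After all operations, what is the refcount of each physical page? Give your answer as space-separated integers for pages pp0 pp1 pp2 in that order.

Answer: 1 2 1

Derivation:
Op 1: fork(P0) -> P1. 2 ppages; refcounts: pp0:2 pp1:2
Op 2: write(P0, v0, 152). refcount(pp0)=2>1 -> COPY to pp2. 3 ppages; refcounts: pp0:1 pp1:2 pp2:1
Op 3: read(P0, v1) -> 21. No state change.
Op 4: write(P0, v0, 149). refcount(pp2)=1 -> write in place. 3 ppages; refcounts: pp0:1 pp1:2 pp2:1
Op 5: read(P1, v1) -> 21. No state change.
Op 6: write(P1, v0, 118). refcount(pp0)=1 -> write in place. 3 ppages; refcounts: pp0:1 pp1:2 pp2:1
Op 7: read(P0, v1) -> 21. No state change.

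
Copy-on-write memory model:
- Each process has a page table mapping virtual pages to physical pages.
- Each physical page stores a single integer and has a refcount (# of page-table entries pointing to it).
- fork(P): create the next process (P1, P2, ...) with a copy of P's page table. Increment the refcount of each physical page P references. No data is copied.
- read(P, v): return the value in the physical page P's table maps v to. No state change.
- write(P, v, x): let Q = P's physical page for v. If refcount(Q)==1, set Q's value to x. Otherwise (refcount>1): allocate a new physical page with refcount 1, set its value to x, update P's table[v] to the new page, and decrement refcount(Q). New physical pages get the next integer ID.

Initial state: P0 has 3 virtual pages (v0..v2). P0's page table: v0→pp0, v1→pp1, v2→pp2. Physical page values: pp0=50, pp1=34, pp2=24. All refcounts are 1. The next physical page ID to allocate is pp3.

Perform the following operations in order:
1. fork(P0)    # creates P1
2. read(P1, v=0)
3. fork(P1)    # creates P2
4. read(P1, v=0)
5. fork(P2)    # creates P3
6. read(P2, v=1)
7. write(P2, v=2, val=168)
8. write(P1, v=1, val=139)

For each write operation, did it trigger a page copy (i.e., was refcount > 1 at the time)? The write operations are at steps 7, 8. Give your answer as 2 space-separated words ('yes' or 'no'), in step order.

Op 1: fork(P0) -> P1. 3 ppages; refcounts: pp0:2 pp1:2 pp2:2
Op 2: read(P1, v0) -> 50. No state change.
Op 3: fork(P1) -> P2. 3 ppages; refcounts: pp0:3 pp1:3 pp2:3
Op 4: read(P1, v0) -> 50. No state change.
Op 5: fork(P2) -> P3. 3 ppages; refcounts: pp0:4 pp1:4 pp2:4
Op 6: read(P2, v1) -> 34. No state change.
Op 7: write(P2, v2, 168). refcount(pp2)=4>1 -> COPY to pp3. 4 ppages; refcounts: pp0:4 pp1:4 pp2:3 pp3:1
Op 8: write(P1, v1, 139). refcount(pp1)=4>1 -> COPY to pp4. 5 ppages; refcounts: pp0:4 pp1:3 pp2:3 pp3:1 pp4:1

yes yes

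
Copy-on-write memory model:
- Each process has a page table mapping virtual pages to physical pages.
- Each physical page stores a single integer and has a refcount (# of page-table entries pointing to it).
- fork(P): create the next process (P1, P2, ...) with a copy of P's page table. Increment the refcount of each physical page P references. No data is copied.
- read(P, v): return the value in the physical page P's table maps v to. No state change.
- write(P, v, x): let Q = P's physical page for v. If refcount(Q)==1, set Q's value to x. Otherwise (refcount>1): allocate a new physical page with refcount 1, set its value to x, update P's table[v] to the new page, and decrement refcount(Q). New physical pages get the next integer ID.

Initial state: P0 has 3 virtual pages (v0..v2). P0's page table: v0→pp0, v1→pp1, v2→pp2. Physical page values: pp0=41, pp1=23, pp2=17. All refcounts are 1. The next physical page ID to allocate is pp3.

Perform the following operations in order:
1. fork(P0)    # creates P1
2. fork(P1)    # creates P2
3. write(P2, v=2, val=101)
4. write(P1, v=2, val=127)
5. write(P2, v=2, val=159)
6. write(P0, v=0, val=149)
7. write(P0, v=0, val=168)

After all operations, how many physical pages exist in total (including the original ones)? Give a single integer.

Op 1: fork(P0) -> P1. 3 ppages; refcounts: pp0:2 pp1:2 pp2:2
Op 2: fork(P1) -> P2. 3 ppages; refcounts: pp0:3 pp1:3 pp2:3
Op 3: write(P2, v2, 101). refcount(pp2)=3>1 -> COPY to pp3. 4 ppages; refcounts: pp0:3 pp1:3 pp2:2 pp3:1
Op 4: write(P1, v2, 127). refcount(pp2)=2>1 -> COPY to pp4. 5 ppages; refcounts: pp0:3 pp1:3 pp2:1 pp3:1 pp4:1
Op 5: write(P2, v2, 159). refcount(pp3)=1 -> write in place. 5 ppages; refcounts: pp0:3 pp1:3 pp2:1 pp3:1 pp4:1
Op 6: write(P0, v0, 149). refcount(pp0)=3>1 -> COPY to pp5. 6 ppages; refcounts: pp0:2 pp1:3 pp2:1 pp3:1 pp4:1 pp5:1
Op 7: write(P0, v0, 168). refcount(pp5)=1 -> write in place. 6 ppages; refcounts: pp0:2 pp1:3 pp2:1 pp3:1 pp4:1 pp5:1

Answer: 6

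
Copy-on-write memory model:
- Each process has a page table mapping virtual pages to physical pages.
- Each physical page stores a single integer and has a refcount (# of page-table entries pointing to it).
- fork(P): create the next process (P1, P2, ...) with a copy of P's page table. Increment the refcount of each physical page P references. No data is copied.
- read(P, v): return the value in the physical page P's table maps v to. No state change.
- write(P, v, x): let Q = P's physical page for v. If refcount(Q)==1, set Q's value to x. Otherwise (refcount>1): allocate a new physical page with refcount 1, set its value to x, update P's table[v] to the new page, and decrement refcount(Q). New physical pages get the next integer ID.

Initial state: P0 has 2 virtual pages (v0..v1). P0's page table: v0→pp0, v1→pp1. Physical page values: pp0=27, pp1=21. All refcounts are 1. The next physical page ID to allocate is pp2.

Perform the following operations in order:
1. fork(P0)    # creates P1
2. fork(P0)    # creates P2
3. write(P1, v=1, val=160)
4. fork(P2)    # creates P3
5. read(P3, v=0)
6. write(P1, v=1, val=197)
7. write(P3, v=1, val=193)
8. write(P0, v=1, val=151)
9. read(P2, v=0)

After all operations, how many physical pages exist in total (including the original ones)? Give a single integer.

Answer: 5

Derivation:
Op 1: fork(P0) -> P1. 2 ppages; refcounts: pp0:2 pp1:2
Op 2: fork(P0) -> P2. 2 ppages; refcounts: pp0:3 pp1:3
Op 3: write(P1, v1, 160). refcount(pp1)=3>1 -> COPY to pp2. 3 ppages; refcounts: pp0:3 pp1:2 pp2:1
Op 4: fork(P2) -> P3. 3 ppages; refcounts: pp0:4 pp1:3 pp2:1
Op 5: read(P3, v0) -> 27. No state change.
Op 6: write(P1, v1, 197). refcount(pp2)=1 -> write in place. 3 ppages; refcounts: pp0:4 pp1:3 pp2:1
Op 7: write(P3, v1, 193). refcount(pp1)=3>1 -> COPY to pp3. 4 ppages; refcounts: pp0:4 pp1:2 pp2:1 pp3:1
Op 8: write(P0, v1, 151). refcount(pp1)=2>1 -> COPY to pp4. 5 ppages; refcounts: pp0:4 pp1:1 pp2:1 pp3:1 pp4:1
Op 9: read(P2, v0) -> 27. No state change.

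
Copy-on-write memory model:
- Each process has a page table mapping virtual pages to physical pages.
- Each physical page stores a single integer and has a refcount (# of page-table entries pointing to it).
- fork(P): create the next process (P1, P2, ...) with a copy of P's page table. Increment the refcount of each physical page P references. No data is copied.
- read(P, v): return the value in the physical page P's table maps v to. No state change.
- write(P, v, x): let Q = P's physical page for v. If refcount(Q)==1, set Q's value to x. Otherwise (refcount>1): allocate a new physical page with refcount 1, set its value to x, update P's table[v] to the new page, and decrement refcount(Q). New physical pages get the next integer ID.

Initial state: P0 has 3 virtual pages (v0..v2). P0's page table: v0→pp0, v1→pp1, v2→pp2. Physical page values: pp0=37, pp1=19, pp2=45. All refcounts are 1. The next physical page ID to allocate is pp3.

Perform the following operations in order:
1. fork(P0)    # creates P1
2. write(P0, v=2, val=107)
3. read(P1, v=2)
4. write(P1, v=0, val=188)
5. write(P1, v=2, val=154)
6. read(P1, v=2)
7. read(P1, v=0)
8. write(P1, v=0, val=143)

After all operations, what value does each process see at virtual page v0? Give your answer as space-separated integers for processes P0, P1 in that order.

Op 1: fork(P0) -> P1. 3 ppages; refcounts: pp0:2 pp1:2 pp2:2
Op 2: write(P0, v2, 107). refcount(pp2)=2>1 -> COPY to pp3. 4 ppages; refcounts: pp0:2 pp1:2 pp2:1 pp3:1
Op 3: read(P1, v2) -> 45. No state change.
Op 4: write(P1, v0, 188). refcount(pp0)=2>1 -> COPY to pp4. 5 ppages; refcounts: pp0:1 pp1:2 pp2:1 pp3:1 pp4:1
Op 5: write(P1, v2, 154). refcount(pp2)=1 -> write in place. 5 ppages; refcounts: pp0:1 pp1:2 pp2:1 pp3:1 pp4:1
Op 6: read(P1, v2) -> 154. No state change.
Op 7: read(P1, v0) -> 188. No state change.
Op 8: write(P1, v0, 143). refcount(pp4)=1 -> write in place. 5 ppages; refcounts: pp0:1 pp1:2 pp2:1 pp3:1 pp4:1
P0: v0 -> pp0 = 37
P1: v0 -> pp4 = 143

Answer: 37 143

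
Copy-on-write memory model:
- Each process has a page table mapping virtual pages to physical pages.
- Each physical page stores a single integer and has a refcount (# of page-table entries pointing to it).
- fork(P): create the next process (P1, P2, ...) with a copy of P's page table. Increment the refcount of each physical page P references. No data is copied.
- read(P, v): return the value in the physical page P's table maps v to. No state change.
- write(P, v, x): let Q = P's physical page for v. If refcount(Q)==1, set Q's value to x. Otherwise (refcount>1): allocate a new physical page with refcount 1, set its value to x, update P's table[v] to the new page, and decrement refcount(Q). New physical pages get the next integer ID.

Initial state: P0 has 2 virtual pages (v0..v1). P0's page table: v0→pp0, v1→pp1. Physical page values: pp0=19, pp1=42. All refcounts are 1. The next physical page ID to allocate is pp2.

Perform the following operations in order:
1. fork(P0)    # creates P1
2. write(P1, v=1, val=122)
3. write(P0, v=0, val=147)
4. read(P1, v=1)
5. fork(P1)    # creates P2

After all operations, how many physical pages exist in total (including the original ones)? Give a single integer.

Answer: 4

Derivation:
Op 1: fork(P0) -> P1. 2 ppages; refcounts: pp0:2 pp1:2
Op 2: write(P1, v1, 122). refcount(pp1)=2>1 -> COPY to pp2. 3 ppages; refcounts: pp0:2 pp1:1 pp2:1
Op 3: write(P0, v0, 147). refcount(pp0)=2>1 -> COPY to pp3. 4 ppages; refcounts: pp0:1 pp1:1 pp2:1 pp3:1
Op 4: read(P1, v1) -> 122. No state change.
Op 5: fork(P1) -> P2. 4 ppages; refcounts: pp0:2 pp1:1 pp2:2 pp3:1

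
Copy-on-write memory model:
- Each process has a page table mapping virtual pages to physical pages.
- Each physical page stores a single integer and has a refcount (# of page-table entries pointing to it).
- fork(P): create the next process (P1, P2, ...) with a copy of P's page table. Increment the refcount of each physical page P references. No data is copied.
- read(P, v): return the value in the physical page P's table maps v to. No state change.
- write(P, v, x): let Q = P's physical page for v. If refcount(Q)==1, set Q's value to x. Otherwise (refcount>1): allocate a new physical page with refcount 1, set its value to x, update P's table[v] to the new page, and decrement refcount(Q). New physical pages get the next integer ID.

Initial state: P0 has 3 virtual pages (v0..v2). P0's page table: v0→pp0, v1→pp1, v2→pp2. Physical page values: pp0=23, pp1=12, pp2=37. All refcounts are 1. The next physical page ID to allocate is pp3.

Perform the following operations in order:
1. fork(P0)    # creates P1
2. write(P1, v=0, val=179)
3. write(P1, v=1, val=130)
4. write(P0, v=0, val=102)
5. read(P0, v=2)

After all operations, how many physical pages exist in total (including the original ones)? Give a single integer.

Op 1: fork(P0) -> P1. 3 ppages; refcounts: pp0:2 pp1:2 pp2:2
Op 2: write(P1, v0, 179). refcount(pp0)=2>1 -> COPY to pp3. 4 ppages; refcounts: pp0:1 pp1:2 pp2:2 pp3:1
Op 3: write(P1, v1, 130). refcount(pp1)=2>1 -> COPY to pp4. 5 ppages; refcounts: pp0:1 pp1:1 pp2:2 pp3:1 pp4:1
Op 4: write(P0, v0, 102). refcount(pp0)=1 -> write in place. 5 ppages; refcounts: pp0:1 pp1:1 pp2:2 pp3:1 pp4:1
Op 5: read(P0, v2) -> 37. No state change.

Answer: 5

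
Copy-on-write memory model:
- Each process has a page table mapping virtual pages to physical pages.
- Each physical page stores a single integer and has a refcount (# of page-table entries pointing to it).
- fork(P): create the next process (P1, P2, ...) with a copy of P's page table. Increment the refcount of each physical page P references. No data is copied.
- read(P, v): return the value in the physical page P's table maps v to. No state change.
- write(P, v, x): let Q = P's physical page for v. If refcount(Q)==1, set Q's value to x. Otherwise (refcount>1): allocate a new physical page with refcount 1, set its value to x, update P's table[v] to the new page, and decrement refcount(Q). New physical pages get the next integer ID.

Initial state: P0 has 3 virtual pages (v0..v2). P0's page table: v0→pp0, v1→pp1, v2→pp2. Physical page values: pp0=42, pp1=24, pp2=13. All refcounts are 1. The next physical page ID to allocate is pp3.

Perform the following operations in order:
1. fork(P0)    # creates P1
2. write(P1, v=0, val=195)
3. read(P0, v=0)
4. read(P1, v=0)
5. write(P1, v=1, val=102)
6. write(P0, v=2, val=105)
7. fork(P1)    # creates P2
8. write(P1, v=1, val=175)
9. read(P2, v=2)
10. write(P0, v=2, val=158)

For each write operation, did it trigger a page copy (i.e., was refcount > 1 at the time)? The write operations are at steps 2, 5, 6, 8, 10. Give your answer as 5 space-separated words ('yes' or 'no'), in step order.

Op 1: fork(P0) -> P1. 3 ppages; refcounts: pp0:2 pp1:2 pp2:2
Op 2: write(P1, v0, 195). refcount(pp0)=2>1 -> COPY to pp3. 4 ppages; refcounts: pp0:1 pp1:2 pp2:2 pp3:1
Op 3: read(P0, v0) -> 42. No state change.
Op 4: read(P1, v0) -> 195. No state change.
Op 5: write(P1, v1, 102). refcount(pp1)=2>1 -> COPY to pp4. 5 ppages; refcounts: pp0:1 pp1:1 pp2:2 pp3:1 pp4:1
Op 6: write(P0, v2, 105). refcount(pp2)=2>1 -> COPY to pp5. 6 ppages; refcounts: pp0:1 pp1:1 pp2:1 pp3:1 pp4:1 pp5:1
Op 7: fork(P1) -> P2. 6 ppages; refcounts: pp0:1 pp1:1 pp2:2 pp3:2 pp4:2 pp5:1
Op 8: write(P1, v1, 175). refcount(pp4)=2>1 -> COPY to pp6. 7 ppages; refcounts: pp0:1 pp1:1 pp2:2 pp3:2 pp4:1 pp5:1 pp6:1
Op 9: read(P2, v2) -> 13. No state change.
Op 10: write(P0, v2, 158). refcount(pp5)=1 -> write in place. 7 ppages; refcounts: pp0:1 pp1:1 pp2:2 pp3:2 pp4:1 pp5:1 pp6:1

yes yes yes yes no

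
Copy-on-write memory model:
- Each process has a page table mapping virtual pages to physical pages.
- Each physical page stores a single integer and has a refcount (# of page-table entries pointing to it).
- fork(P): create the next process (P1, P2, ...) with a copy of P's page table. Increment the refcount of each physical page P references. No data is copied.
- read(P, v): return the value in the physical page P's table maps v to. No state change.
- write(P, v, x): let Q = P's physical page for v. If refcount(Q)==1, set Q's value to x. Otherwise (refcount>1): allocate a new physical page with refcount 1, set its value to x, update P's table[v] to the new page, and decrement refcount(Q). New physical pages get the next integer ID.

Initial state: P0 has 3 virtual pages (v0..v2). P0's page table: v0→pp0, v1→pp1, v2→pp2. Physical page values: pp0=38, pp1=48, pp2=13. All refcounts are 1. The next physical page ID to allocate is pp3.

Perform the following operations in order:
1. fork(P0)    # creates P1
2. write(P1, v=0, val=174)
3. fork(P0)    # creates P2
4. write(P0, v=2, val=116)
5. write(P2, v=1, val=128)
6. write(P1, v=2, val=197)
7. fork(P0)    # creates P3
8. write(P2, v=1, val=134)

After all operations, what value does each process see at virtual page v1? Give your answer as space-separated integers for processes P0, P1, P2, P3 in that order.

Answer: 48 48 134 48

Derivation:
Op 1: fork(P0) -> P1. 3 ppages; refcounts: pp0:2 pp1:2 pp2:2
Op 2: write(P1, v0, 174). refcount(pp0)=2>1 -> COPY to pp3. 4 ppages; refcounts: pp0:1 pp1:2 pp2:2 pp3:1
Op 3: fork(P0) -> P2. 4 ppages; refcounts: pp0:2 pp1:3 pp2:3 pp3:1
Op 4: write(P0, v2, 116). refcount(pp2)=3>1 -> COPY to pp4. 5 ppages; refcounts: pp0:2 pp1:3 pp2:2 pp3:1 pp4:1
Op 5: write(P2, v1, 128). refcount(pp1)=3>1 -> COPY to pp5. 6 ppages; refcounts: pp0:2 pp1:2 pp2:2 pp3:1 pp4:1 pp5:1
Op 6: write(P1, v2, 197). refcount(pp2)=2>1 -> COPY to pp6. 7 ppages; refcounts: pp0:2 pp1:2 pp2:1 pp3:1 pp4:1 pp5:1 pp6:1
Op 7: fork(P0) -> P3. 7 ppages; refcounts: pp0:3 pp1:3 pp2:1 pp3:1 pp4:2 pp5:1 pp6:1
Op 8: write(P2, v1, 134). refcount(pp5)=1 -> write in place. 7 ppages; refcounts: pp0:3 pp1:3 pp2:1 pp3:1 pp4:2 pp5:1 pp6:1
P0: v1 -> pp1 = 48
P1: v1 -> pp1 = 48
P2: v1 -> pp5 = 134
P3: v1 -> pp1 = 48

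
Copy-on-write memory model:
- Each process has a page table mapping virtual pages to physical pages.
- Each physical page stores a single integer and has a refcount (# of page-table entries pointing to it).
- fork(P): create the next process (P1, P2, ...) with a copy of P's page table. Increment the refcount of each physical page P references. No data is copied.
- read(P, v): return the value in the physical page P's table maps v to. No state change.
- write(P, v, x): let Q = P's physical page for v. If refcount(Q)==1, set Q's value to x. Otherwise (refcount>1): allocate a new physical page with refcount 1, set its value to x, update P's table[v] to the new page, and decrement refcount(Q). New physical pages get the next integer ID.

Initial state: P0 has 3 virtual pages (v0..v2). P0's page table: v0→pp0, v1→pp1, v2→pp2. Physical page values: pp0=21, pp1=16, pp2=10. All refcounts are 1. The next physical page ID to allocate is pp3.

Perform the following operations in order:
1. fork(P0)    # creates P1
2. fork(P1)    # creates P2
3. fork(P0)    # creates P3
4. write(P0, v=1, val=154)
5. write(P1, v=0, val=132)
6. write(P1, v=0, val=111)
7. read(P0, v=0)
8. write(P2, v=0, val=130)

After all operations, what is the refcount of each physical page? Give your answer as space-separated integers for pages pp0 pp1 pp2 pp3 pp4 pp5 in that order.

Answer: 2 3 4 1 1 1

Derivation:
Op 1: fork(P0) -> P1. 3 ppages; refcounts: pp0:2 pp1:2 pp2:2
Op 2: fork(P1) -> P2. 3 ppages; refcounts: pp0:3 pp1:3 pp2:3
Op 3: fork(P0) -> P3. 3 ppages; refcounts: pp0:4 pp1:4 pp2:4
Op 4: write(P0, v1, 154). refcount(pp1)=4>1 -> COPY to pp3. 4 ppages; refcounts: pp0:4 pp1:3 pp2:4 pp3:1
Op 5: write(P1, v0, 132). refcount(pp0)=4>1 -> COPY to pp4. 5 ppages; refcounts: pp0:3 pp1:3 pp2:4 pp3:1 pp4:1
Op 6: write(P1, v0, 111). refcount(pp4)=1 -> write in place. 5 ppages; refcounts: pp0:3 pp1:3 pp2:4 pp3:1 pp4:1
Op 7: read(P0, v0) -> 21. No state change.
Op 8: write(P2, v0, 130). refcount(pp0)=3>1 -> COPY to pp5. 6 ppages; refcounts: pp0:2 pp1:3 pp2:4 pp3:1 pp4:1 pp5:1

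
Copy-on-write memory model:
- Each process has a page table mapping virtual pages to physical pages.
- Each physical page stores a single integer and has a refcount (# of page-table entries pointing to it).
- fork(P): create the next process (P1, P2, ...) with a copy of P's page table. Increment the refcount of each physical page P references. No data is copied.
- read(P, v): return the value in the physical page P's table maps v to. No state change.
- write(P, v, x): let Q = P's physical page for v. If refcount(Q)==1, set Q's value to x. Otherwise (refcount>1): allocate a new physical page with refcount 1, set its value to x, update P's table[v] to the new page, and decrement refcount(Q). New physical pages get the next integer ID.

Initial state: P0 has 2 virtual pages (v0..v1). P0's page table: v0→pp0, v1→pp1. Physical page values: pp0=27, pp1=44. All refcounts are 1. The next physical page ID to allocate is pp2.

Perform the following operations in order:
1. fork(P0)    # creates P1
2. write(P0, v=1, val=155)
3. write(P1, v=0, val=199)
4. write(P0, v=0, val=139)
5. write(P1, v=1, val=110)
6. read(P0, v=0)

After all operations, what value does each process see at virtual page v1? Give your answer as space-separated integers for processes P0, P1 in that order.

Op 1: fork(P0) -> P1. 2 ppages; refcounts: pp0:2 pp1:2
Op 2: write(P0, v1, 155). refcount(pp1)=2>1 -> COPY to pp2. 3 ppages; refcounts: pp0:2 pp1:1 pp2:1
Op 3: write(P1, v0, 199). refcount(pp0)=2>1 -> COPY to pp3. 4 ppages; refcounts: pp0:1 pp1:1 pp2:1 pp3:1
Op 4: write(P0, v0, 139). refcount(pp0)=1 -> write in place. 4 ppages; refcounts: pp0:1 pp1:1 pp2:1 pp3:1
Op 5: write(P1, v1, 110). refcount(pp1)=1 -> write in place. 4 ppages; refcounts: pp0:1 pp1:1 pp2:1 pp3:1
Op 6: read(P0, v0) -> 139. No state change.
P0: v1 -> pp2 = 155
P1: v1 -> pp1 = 110

Answer: 155 110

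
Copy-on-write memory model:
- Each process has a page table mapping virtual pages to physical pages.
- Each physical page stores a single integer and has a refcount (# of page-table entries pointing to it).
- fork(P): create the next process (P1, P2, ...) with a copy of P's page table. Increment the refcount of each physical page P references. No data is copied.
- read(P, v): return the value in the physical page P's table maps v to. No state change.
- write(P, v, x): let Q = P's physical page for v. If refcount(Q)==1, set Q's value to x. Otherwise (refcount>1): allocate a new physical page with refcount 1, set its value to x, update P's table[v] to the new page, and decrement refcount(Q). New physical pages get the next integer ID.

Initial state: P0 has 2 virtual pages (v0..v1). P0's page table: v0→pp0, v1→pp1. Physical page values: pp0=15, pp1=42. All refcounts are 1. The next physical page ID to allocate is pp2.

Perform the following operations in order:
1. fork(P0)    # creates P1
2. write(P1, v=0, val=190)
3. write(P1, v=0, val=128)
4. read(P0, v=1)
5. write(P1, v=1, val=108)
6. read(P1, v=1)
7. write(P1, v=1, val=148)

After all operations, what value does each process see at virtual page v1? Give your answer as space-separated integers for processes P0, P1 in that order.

Op 1: fork(P0) -> P1. 2 ppages; refcounts: pp0:2 pp1:2
Op 2: write(P1, v0, 190). refcount(pp0)=2>1 -> COPY to pp2. 3 ppages; refcounts: pp0:1 pp1:2 pp2:1
Op 3: write(P1, v0, 128). refcount(pp2)=1 -> write in place. 3 ppages; refcounts: pp0:1 pp1:2 pp2:1
Op 4: read(P0, v1) -> 42. No state change.
Op 5: write(P1, v1, 108). refcount(pp1)=2>1 -> COPY to pp3. 4 ppages; refcounts: pp0:1 pp1:1 pp2:1 pp3:1
Op 6: read(P1, v1) -> 108. No state change.
Op 7: write(P1, v1, 148). refcount(pp3)=1 -> write in place. 4 ppages; refcounts: pp0:1 pp1:1 pp2:1 pp3:1
P0: v1 -> pp1 = 42
P1: v1 -> pp3 = 148

Answer: 42 148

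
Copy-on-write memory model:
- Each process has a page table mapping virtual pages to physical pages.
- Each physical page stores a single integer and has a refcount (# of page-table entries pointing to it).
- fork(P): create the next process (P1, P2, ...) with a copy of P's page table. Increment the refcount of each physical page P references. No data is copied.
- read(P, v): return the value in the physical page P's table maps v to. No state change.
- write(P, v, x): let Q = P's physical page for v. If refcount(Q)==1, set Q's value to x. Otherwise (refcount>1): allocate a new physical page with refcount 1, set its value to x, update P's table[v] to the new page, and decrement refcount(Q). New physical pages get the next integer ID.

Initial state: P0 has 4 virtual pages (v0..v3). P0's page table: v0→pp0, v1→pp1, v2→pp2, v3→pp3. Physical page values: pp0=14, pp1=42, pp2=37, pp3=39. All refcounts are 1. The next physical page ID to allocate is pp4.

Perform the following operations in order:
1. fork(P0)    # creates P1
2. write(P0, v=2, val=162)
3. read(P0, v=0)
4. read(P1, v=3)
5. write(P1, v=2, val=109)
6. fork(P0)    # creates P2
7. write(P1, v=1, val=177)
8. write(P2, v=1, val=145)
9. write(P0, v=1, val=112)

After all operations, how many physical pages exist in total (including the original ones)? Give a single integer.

Answer: 7

Derivation:
Op 1: fork(P0) -> P1. 4 ppages; refcounts: pp0:2 pp1:2 pp2:2 pp3:2
Op 2: write(P0, v2, 162). refcount(pp2)=2>1 -> COPY to pp4. 5 ppages; refcounts: pp0:2 pp1:2 pp2:1 pp3:2 pp4:1
Op 3: read(P0, v0) -> 14. No state change.
Op 4: read(P1, v3) -> 39. No state change.
Op 5: write(P1, v2, 109). refcount(pp2)=1 -> write in place. 5 ppages; refcounts: pp0:2 pp1:2 pp2:1 pp3:2 pp4:1
Op 6: fork(P0) -> P2. 5 ppages; refcounts: pp0:3 pp1:3 pp2:1 pp3:3 pp4:2
Op 7: write(P1, v1, 177). refcount(pp1)=3>1 -> COPY to pp5. 6 ppages; refcounts: pp0:3 pp1:2 pp2:1 pp3:3 pp4:2 pp5:1
Op 8: write(P2, v1, 145). refcount(pp1)=2>1 -> COPY to pp6. 7 ppages; refcounts: pp0:3 pp1:1 pp2:1 pp3:3 pp4:2 pp5:1 pp6:1
Op 9: write(P0, v1, 112). refcount(pp1)=1 -> write in place. 7 ppages; refcounts: pp0:3 pp1:1 pp2:1 pp3:3 pp4:2 pp5:1 pp6:1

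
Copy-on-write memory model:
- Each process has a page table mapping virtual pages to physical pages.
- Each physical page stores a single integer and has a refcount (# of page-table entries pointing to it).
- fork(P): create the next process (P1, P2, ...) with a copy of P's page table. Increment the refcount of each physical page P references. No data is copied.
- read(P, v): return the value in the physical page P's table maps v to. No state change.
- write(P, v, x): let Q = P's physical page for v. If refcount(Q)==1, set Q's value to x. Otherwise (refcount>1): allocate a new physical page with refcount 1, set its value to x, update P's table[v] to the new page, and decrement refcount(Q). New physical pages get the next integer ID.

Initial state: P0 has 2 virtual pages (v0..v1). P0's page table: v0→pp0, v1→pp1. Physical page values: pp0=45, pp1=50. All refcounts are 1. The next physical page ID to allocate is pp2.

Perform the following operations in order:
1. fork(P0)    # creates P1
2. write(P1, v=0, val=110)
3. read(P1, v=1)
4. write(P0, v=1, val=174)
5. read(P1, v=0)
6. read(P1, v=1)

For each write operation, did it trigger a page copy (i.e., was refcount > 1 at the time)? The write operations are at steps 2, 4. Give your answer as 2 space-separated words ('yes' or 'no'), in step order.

Op 1: fork(P0) -> P1. 2 ppages; refcounts: pp0:2 pp1:2
Op 2: write(P1, v0, 110). refcount(pp0)=2>1 -> COPY to pp2. 3 ppages; refcounts: pp0:1 pp1:2 pp2:1
Op 3: read(P1, v1) -> 50. No state change.
Op 4: write(P0, v1, 174). refcount(pp1)=2>1 -> COPY to pp3. 4 ppages; refcounts: pp0:1 pp1:1 pp2:1 pp3:1
Op 5: read(P1, v0) -> 110. No state change.
Op 6: read(P1, v1) -> 50. No state change.

yes yes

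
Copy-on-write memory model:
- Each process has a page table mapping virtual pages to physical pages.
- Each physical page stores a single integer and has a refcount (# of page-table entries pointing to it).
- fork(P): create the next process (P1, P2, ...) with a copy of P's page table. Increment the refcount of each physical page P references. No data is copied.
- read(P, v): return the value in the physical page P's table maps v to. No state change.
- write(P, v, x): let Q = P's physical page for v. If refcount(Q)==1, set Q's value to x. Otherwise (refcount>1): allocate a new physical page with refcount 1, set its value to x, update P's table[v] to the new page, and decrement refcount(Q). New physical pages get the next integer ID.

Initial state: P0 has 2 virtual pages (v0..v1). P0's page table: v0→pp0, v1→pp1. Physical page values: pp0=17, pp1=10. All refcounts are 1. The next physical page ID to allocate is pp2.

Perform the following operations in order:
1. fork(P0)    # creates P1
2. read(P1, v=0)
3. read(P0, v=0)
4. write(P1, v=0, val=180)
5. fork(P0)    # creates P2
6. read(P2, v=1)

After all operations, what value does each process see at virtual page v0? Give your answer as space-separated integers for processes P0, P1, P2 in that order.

Op 1: fork(P0) -> P1. 2 ppages; refcounts: pp0:2 pp1:2
Op 2: read(P1, v0) -> 17. No state change.
Op 3: read(P0, v0) -> 17. No state change.
Op 4: write(P1, v0, 180). refcount(pp0)=2>1 -> COPY to pp2. 3 ppages; refcounts: pp0:1 pp1:2 pp2:1
Op 5: fork(P0) -> P2. 3 ppages; refcounts: pp0:2 pp1:3 pp2:1
Op 6: read(P2, v1) -> 10. No state change.
P0: v0 -> pp0 = 17
P1: v0 -> pp2 = 180
P2: v0 -> pp0 = 17

Answer: 17 180 17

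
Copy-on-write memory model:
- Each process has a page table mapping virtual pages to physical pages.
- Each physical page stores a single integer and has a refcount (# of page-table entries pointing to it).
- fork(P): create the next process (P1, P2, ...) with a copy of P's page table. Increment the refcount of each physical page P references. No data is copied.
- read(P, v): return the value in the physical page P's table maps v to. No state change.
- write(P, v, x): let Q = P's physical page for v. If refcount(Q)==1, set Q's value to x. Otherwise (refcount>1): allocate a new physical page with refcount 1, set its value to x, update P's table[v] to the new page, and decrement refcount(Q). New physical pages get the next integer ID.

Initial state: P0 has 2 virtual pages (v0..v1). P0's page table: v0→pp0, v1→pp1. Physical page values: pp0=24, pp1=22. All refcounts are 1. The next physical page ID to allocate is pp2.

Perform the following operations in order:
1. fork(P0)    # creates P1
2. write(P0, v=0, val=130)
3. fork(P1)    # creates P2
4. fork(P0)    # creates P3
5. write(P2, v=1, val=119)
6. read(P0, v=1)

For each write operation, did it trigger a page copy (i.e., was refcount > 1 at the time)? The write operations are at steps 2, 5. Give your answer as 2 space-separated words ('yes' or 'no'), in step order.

Op 1: fork(P0) -> P1. 2 ppages; refcounts: pp0:2 pp1:2
Op 2: write(P0, v0, 130). refcount(pp0)=2>1 -> COPY to pp2. 3 ppages; refcounts: pp0:1 pp1:2 pp2:1
Op 3: fork(P1) -> P2. 3 ppages; refcounts: pp0:2 pp1:3 pp2:1
Op 4: fork(P0) -> P3. 3 ppages; refcounts: pp0:2 pp1:4 pp2:2
Op 5: write(P2, v1, 119). refcount(pp1)=4>1 -> COPY to pp3. 4 ppages; refcounts: pp0:2 pp1:3 pp2:2 pp3:1
Op 6: read(P0, v1) -> 22. No state change.

yes yes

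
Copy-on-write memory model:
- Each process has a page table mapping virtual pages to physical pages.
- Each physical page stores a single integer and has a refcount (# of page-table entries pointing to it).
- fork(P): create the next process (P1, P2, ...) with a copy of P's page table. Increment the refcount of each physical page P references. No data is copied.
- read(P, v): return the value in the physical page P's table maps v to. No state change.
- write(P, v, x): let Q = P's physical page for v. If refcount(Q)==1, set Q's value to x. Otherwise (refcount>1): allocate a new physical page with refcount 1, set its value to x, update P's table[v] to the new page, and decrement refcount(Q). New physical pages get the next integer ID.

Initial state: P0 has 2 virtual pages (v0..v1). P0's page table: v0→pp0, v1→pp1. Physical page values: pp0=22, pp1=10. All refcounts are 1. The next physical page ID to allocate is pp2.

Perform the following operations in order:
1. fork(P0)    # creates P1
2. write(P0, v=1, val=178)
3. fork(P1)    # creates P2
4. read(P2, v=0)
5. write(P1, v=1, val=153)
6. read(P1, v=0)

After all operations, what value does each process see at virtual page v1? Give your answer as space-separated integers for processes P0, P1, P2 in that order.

Answer: 178 153 10

Derivation:
Op 1: fork(P0) -> P1. 2 ppages; refcounts: pp0:2 pp1:2
Op 2: write(P0, v1, 178). refcount(pp1)=2>1 -> COPY to pp2. 3 ppages; refcounts: pp0:2 pp1:1 pp2:1
Op 3: fork(P1) -> P2. 3 ppages; refcounts: pp0:3 pp1:2 pp2:1
Op 4: read(P2, v0) -> 22. No state change.
Op 5: write(P1, v1, 153). refcount(pp1)=2>1 -> COPY to pp3. 4 ppages; refcounts: pp0:3 pp1:1 pp2:1 pp3:1
Op 6: read(P1, v0) -> 22. No state change.
P0: v1 -> pp2 = 178
P1: v1 -> pp3 = 153
P2: v1 -> pp1 = 10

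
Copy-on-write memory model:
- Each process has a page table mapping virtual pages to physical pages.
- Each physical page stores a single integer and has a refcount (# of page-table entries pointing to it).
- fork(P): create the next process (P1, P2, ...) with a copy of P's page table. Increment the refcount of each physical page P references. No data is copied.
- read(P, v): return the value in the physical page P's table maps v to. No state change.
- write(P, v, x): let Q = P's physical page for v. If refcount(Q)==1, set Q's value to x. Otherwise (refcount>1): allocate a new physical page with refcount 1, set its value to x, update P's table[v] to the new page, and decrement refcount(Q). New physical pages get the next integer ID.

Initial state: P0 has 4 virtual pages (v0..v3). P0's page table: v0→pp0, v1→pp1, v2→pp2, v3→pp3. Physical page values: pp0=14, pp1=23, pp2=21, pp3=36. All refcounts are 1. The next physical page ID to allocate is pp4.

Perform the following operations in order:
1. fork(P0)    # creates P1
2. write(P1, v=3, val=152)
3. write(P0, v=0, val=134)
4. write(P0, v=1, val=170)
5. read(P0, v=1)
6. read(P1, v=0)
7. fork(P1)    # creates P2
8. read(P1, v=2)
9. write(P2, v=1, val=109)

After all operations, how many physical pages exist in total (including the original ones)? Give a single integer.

Answer: 8

Derivation:
Op 1: fork(P0) -> P1. 4 ppages; refcounts: pp0:2 pp1:2 pp2:2 pp3:2
Op 2: write(P1, v3, 152). refcount(pp3)=2>1 -> COPY to pp4. 5 ppages; refcounts: pp0:2 pp1:2 pp2:2 pp3:1 pp4:1
Op 3: write(P0, v0, 134). refcount(pp0)=2>1 -> COPY to pp5. 6 ppages; refcounts: pp0:1 pp1:2 pp2:2 pp3:1 pp4:1 pp5:1
Op 4: write(P0, v1, 170). refcount(pp1)=2>1 -> COPY to pp6. 7 ppages; refcounts: pp0:1 pp1:1 pp2:2 pp3:1 pp4:1 pp5:1 pp6:1
Op 5: read(P0, v1) -> 170. No state change.
Op 6: read(P1, v0) -> 14. No state change.
Op 7: fork(P1) -> P2. 7 ppages; refcounts: pp0:2 pp1:2 pp2:3 pp3:1 pp4:2 pp5:1 pp6:1
Op 8: read(P1, v2) -> 21. No state change.
Op 9: write(P2, v1, 109). refcount(pp1)=2>1 -> COPY to pp7. 8 ppages; refcounts: pp0:2 pp1:1 pp2:3 pp3:1 pp4:2 pp5:1 pp6:1 pp7:1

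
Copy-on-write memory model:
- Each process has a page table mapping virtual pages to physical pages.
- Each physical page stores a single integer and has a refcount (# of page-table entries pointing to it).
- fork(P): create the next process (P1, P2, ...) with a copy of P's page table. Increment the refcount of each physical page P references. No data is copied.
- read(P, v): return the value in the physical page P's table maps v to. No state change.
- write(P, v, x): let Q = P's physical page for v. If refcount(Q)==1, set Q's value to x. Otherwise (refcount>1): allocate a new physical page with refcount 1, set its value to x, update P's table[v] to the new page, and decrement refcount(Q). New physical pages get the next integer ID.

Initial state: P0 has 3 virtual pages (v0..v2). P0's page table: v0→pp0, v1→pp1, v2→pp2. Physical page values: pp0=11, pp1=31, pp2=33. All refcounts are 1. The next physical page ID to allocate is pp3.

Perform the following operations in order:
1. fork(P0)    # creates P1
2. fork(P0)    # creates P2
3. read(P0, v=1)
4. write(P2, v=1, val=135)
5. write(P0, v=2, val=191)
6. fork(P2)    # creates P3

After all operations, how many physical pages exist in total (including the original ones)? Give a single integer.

Answer: 5

Derivation:
Op 1: fork(P0) -> P1. 3 ppages; refcounts: pp0:2 pp1:2 pp2:2
Op 2: fork(P0) -> P2. 3 ppages; refcounts: pp0:3 pp1:3 pp2:3
Op 3: read(P0, v1) -> 31. No state change.
Op 4: write(P2, v1, 135). refcount(pp1)=3>1 -> COPY to pp3. 4 ppages; refcounts: pp0:3 pp1:2 pp2:3 pp3:1
Op 5: write(P0, v2, 191). refcount(pp2)=3>1 -> COPY to pp4. 5 ppages; refcounts: pp0:3 pp1:2 pp2:2 pp3:1 pp4:1
Op 6: fork(P2) -> P3. 5 ppages; refcounts: pp0:4 pp1:2 pp2:3 pp3:2 pp4:1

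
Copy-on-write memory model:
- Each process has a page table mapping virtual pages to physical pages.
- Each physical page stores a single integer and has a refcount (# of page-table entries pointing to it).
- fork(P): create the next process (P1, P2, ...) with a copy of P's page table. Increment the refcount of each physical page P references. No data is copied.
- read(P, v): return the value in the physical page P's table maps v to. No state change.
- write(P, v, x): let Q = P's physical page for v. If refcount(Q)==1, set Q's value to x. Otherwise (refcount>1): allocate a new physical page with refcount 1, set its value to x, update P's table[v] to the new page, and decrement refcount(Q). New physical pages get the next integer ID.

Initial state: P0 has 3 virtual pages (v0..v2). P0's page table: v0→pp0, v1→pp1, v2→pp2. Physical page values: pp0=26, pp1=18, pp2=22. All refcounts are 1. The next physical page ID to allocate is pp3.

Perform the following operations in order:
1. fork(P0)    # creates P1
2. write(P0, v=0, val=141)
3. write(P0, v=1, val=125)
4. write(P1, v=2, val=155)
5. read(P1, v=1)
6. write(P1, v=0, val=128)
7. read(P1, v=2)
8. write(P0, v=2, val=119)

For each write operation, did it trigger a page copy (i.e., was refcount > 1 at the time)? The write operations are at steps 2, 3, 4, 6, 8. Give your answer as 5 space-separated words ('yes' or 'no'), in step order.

Op 1: fork(P0) -> P1. 3 ppages; refcounts: pp0:2 pp1:2 pp2:2
Op 2: write(P0, v0, 141). refcount(pp0)=2>1 -> COPY to pp3. 4 ppages; refcounts: pp0:1 pp1:2 pp2:2 pp3:1
Op 3: write(P0, v1, 125). refcount(pp1)=2>1 -> COPY to pp4. 5 ppages; refcounts: pp0:1 pp1:1 pp2:2 pp3:1 pp4:1
Op 4: write(P1, v2, 155). refcount(pp2)=2>1 -> COPY to pp5. 6 ppages; refcounts: pp0:1 pp1:1 pp2:1 pp3:1 pp4:1 pp5:1
Op 5: read(P1, v1) -> 18. No state change.
Op 6: write(P1, v0, 128). refcount(pp0)=1 -> write in place. 6 ppages; refcounts: pp0:1 pp1:1 pp2:1 pp3:1 pp4:1 pp5:1
Op 7: read(P1, v2) -> 155. No state change.
Op 8: write(P0, v2, 119). refcount(pp2)=1 -> write in place. 6 ppages; refcounts: pp0:1 pp1:1 pp2:1 pp3:1 pp4:1 pp5:1

yes yes yes no no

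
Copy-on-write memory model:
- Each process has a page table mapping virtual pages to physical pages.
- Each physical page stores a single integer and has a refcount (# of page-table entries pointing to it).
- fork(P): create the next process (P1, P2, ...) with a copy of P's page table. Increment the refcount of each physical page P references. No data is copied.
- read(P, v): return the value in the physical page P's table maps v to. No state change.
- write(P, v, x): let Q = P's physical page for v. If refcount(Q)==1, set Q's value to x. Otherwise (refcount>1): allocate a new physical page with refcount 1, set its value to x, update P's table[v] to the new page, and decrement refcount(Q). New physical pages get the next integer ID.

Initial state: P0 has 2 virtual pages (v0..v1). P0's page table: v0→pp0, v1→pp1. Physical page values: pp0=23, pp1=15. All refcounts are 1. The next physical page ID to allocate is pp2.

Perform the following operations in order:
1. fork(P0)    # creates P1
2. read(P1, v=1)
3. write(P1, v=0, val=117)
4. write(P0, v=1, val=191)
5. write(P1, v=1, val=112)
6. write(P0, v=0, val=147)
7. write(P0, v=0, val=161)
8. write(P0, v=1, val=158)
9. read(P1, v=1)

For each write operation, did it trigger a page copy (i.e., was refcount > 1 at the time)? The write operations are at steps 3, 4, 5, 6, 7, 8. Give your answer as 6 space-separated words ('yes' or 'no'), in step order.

Op 1: fork(P0) -> P1. 2 ppages; refcounts: pp0:2 pp1:2
Op 2: read(P1, v1) -> 15. No state change.
Op 3: write(P1, v0, 117). refcount(pp0)=2>1 -> COPY to pp2. 3 ppages; refcounts: pp0:1 pp1:2 pp2:1
Op 4: write(P0, v1, 191). refcount(pp1)=2>1 -> COPY to pp3. 4 ppages; refcounts: pp0:1 pp1:1 pp2:1 pp3:1
Op 5: write(P1, v1, 112). refcount(pp1)=1 -> write in place. 4 ppages; refcounts: pp0:1 pp1:1 pp2:1 pp3:1
Op 6: write(P0, v0, 147). refcount(pp0)=1 -> write in place. 4 ppages; refcounts: pp0:1 pp1:1 pp2:1 pp3:1
Op 7: write(P0, v0, 161). refcount(pp0)=1 -> write in place. 4 ppages; refcounts: pp0:1 pp1:1 pp2:1 pp3:1
Op 8: write(P0, v1, 158). refcount(pp3)=1 -> write in place. 4 ppages; refcounts: pp0:1 pp1:1 pp2:1 pp3:1
Op 9: read(P1, v1) -> 112. No state change.

yes yes no no no no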